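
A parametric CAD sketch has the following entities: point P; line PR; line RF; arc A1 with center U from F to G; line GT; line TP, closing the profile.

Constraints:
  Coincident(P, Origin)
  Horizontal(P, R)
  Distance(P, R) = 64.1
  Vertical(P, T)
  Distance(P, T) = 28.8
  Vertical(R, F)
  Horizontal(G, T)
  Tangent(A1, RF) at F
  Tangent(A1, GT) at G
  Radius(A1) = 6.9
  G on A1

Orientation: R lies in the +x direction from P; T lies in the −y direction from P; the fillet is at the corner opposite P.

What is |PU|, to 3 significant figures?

61.2

P is at the origin; P and R share the same y with |PR| = 64.1 and R on the +x side, so R = (64.1, 0.00). PT is vertical with |PT| = 28.8 and T on the −y side, so T = (0.00, -28.8). The virtual corner opposite P is at (64.1, -28.8). The tangent condition forces UF to be normal to RF and since A1 is tangent to GT there, UG ⟂ GT, with radius 6.9, so the center U sits 6.9 in from both sides at U = (57.2, -21.9). Then |PU| = |U − P| = 61.2.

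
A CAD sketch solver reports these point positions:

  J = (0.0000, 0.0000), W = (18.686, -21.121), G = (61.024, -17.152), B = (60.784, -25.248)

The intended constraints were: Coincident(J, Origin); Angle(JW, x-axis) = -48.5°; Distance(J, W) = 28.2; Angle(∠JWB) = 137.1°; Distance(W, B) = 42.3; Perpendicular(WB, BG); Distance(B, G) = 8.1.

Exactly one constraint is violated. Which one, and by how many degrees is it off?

Perpendicular(WB, BG) — off by 3.90°.

J = (0.00, 0.00) ✓; JW at -48.50° ✓; |JW| = 28.20 ✓; ∠JWB = 137.1° ✓; |WB| = 42.30 ✓; ∠(WB, BG) = 93.90° ✗; |BG| = 8.100 ✓.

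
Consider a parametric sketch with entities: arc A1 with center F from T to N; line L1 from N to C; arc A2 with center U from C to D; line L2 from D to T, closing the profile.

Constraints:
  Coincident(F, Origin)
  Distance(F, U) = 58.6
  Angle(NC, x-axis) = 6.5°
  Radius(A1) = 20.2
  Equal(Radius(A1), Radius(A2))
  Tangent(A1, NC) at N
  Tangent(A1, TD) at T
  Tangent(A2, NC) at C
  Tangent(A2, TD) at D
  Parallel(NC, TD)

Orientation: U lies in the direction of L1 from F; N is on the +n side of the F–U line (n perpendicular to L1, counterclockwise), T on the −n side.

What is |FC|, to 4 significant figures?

61.98

The slot axis is L1's direction at 6.5°, so u = (cos 6.5°, sin 6.5°) = (0.9936, 0.1132) and n = (−sin 6.5°, cos 6.5°) = (-0.1132, 0.9936). F is at the origin and U lies 58.6 along u from F, so U = 58.6·u = (58.22, 6.634). Tangency of A1 to both parallel lines with radius 20.2 puts N and T at F ± 20.2·n: N = (-2.287, 20.07), T = (2.287, -20.07). Equal radii place C and D the same way about U: C = U + 20.2·n = (55.94, 26.70), D = U − 20.2·n = (60.51, -13.44). Then |FC| = |C − F| = 61.98.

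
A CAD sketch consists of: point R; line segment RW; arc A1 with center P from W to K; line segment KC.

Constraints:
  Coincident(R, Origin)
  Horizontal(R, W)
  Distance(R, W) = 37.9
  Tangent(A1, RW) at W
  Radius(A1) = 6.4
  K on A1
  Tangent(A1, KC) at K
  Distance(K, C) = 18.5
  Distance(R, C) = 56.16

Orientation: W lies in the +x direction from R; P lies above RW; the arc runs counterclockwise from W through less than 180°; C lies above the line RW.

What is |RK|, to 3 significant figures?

43.5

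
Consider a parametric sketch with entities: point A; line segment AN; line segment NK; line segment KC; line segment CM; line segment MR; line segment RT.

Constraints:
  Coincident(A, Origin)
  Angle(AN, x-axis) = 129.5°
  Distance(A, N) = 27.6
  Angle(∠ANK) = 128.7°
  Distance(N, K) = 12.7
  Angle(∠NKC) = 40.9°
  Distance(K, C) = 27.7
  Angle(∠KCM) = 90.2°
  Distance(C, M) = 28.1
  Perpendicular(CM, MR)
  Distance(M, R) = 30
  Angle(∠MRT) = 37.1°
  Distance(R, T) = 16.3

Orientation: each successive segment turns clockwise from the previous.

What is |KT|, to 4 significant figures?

21.25

The perpendicularity gives MR at right angles to CM, so MR runs at 119.3°; with |MR| = 30.0, R = (-40.67, 21.94). ∠MRT = 37.1° gives RT at -23.60° from the x-axis; with |RT| = 16.3, T = (-25.74, 15.41). Then |KT| = |T − K| = 21.25.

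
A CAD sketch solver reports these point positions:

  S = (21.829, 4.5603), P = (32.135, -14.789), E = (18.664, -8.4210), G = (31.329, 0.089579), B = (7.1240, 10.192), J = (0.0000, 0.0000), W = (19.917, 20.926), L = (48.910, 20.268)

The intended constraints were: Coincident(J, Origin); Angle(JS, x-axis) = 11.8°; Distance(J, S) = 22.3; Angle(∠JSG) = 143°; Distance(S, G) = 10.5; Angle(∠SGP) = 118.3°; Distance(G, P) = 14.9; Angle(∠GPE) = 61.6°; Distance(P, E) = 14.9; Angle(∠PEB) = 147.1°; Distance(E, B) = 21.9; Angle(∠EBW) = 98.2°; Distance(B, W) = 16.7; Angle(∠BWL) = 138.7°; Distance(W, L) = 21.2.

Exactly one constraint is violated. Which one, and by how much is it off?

Distance(W, L) = 21.2 — off by 7.80.

J = (0.00, 0.00) ✓; JS at 11.80° ✓; |JS| = 22.30 ✓; ∠JSG = 143.0° ✓; |SG| = 10.50 ✓; ∠SGP = 118.3° ✓; |GP| = 14.90 ✓; ∠GPE = 61.60° ✓; |PE| = 14.90 ✓; ∠PEB = 147.1° ✓; |EB| = 21.90 ✓; ∠EBW = 98.20° ✓; |BW| = 16.70 ✓; ∠BWL = 138.7° ✓; |WL| = 29.00 ✗.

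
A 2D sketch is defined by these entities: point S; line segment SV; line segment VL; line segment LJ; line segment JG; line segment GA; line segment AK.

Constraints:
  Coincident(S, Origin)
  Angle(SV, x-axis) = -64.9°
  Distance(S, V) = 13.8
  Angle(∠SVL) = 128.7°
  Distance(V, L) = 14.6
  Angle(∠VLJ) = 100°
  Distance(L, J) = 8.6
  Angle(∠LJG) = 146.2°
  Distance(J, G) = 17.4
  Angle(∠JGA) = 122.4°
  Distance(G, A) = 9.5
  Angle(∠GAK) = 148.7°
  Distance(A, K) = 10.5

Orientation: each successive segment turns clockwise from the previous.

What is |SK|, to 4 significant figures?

11.07

S is at the origin; SV runs at -64.9° with length 13.8, so V = (5.854, -12.50). ∠SVL = 128.7° gives VL at -116.2° from the x-axis; with |VL| = 14.6, L = (-0.5920, -25.60). ∠VLJ = 100.0° gives LJ at 163.8° from the x-axis; with |LJ| = 8.6, J = (-8.851, -23.20). ∠LJG = 146.2° gives JG at 130.0° from the x-axis; with |JG| = 17.4, G = (-20.04, -9.868). ∠JGA = 122.4° gives GA at 72.40° from the x-axis; with |GA| = 9.5, A = (-17.16, -0.8130). ∠GAK = 148.7° gives AK at 41.10° from the x-axis; with |AK| = 10.5, K = (-9.250, 6.089). Then |SK| = |K − S| = 11.07.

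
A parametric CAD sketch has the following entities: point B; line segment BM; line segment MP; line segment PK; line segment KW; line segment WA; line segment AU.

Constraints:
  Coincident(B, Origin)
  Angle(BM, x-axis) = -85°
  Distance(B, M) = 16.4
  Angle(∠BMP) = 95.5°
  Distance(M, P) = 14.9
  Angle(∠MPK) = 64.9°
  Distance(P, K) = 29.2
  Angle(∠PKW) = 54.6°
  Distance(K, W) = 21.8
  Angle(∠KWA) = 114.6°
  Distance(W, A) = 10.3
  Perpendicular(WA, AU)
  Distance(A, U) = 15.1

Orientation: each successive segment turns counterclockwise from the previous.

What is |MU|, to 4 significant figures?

12.83

B is at the origin; BM runs at -85.0° with length 16.4, so M = (1.429, -16.34). ∠BMP = 95.5° gives MP at -0.5000° from the x-axis; with |MP| = 14.9, P = (16.33, -16.47). ∠MPK = 64.9° gives PK at 114.6° from the x-axis; with |PK| = 29.2, K = (4.173, 10.08). ∠PKW = 54.6° gives KW at -120.0° from the x-axis; with |KW| = 21.8, W = (-6.727, -8.797). ∠KWA = 114.6° gives WA at -54.60° from the x-axis; with |WA| = 10.3, A = (-0.7600, -17.19). WA ⟂ AU, so AU runs at 35.40°; with |AU| = 15.1, U = (11.55, -8.446). Then |MU| = |U − M| = 12.83.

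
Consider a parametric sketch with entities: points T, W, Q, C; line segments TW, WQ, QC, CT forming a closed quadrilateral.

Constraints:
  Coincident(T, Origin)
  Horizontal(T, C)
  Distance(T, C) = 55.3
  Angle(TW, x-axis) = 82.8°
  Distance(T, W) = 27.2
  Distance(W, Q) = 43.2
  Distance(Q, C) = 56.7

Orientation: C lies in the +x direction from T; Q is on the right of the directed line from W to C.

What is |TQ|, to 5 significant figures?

16.172

Checks: |WQ| = 43.20 ✓; |QC| = 56.70 ✓.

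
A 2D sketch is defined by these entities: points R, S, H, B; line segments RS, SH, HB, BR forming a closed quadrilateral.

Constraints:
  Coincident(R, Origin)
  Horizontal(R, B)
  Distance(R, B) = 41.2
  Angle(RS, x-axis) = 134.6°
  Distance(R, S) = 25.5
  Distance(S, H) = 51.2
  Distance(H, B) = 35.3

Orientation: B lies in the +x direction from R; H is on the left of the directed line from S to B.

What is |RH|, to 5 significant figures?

45.735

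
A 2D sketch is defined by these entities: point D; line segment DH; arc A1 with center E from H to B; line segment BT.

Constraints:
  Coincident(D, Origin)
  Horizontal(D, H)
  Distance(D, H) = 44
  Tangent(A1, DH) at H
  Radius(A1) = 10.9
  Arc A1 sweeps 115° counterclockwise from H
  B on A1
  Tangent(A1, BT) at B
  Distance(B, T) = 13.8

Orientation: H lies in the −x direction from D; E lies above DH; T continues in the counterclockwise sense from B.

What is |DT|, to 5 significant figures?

48.796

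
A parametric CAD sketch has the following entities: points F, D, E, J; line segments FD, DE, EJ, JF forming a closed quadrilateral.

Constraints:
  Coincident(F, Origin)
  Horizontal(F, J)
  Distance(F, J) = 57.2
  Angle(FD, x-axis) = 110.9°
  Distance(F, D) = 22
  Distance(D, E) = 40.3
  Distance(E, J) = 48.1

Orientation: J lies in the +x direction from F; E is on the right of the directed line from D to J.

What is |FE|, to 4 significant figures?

18.73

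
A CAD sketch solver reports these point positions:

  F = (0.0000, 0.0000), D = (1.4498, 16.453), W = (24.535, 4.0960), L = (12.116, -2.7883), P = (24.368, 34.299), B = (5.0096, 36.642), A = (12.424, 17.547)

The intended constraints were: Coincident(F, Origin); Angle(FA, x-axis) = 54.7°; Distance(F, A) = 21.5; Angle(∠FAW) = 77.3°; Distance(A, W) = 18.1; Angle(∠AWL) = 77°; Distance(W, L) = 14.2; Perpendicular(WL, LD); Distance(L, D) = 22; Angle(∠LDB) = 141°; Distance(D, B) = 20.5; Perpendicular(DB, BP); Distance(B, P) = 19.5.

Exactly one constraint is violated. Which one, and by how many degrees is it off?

Perpendicular(DB, BP) — off by 3.10°.

F = (0.00, 0.00) ✓; FA at 54.70° ✓; |FA| = 21.50 ✓; ∠FAW = 77.30° ✓; |AW| = 18.10 ✓; ∠AWL = 77.00° ✓; |WL| = 14.20 ✓; ∠(WL, LD) = 90.00° ✓; |LD| = 22.00 ✓; ∠LDB = 141.0° ✓; |DB| = 20.50 ✓; ∠(DB, BP) = 86.90° ✗; |BP| = 19.50 ✓.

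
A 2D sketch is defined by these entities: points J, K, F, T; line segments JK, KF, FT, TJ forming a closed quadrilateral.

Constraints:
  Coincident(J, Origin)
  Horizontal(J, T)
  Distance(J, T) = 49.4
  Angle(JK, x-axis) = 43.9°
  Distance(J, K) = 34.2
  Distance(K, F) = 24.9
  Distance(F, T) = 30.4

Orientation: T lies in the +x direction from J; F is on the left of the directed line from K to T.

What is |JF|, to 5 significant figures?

57.346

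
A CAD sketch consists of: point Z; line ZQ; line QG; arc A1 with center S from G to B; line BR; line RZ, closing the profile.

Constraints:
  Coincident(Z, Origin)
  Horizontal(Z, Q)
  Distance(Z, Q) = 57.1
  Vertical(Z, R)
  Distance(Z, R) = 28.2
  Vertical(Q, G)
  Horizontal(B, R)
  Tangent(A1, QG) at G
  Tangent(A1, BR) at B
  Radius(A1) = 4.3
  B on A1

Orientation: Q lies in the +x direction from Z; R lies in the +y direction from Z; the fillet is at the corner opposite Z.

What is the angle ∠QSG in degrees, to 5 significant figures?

79.801°

Z is at the origin; Z and Q share the same y with |ZQ| = 57.1 and Q on the +x side, so Q = (57.100, 0.0000). ZR is vertical with |ZR| = 28.2 and R on the +y side, so R = (0.0000, 28.200). The virtual corner opposite Z is at (57.100, 28.200). Tangency of A1 to QG means the radius SG is perpendicular to QG and the tangent condition forces SB to be normal to BR, with radius 4.3, so the center S sits 4.3 in from both sides at S = (52.800, 23.900). That places the tangent points at G = (57.100, 23.900) on QG and B = (52.800, 28.200) on BR. Then cos ∠QSG = SQ·SG / (|SQ||SG|), giving 79.801°.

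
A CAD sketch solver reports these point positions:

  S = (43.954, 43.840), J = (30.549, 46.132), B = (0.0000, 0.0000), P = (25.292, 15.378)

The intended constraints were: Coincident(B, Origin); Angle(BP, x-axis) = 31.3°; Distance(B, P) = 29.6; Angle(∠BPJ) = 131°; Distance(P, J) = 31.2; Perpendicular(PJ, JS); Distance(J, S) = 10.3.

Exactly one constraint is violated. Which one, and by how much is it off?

Distance(J, S) = 10.3 — off by 3.30.

B = (0.00, 0.00) ✓; BP at 31.30° ✓; |BP| = 29.60 ✓; ∠BPJ = 131.0° ✓; |PJ| = 31.20 ✓; ∠(PJ, JS) = 90.00° ✓; |JS| = 13.60 ✗.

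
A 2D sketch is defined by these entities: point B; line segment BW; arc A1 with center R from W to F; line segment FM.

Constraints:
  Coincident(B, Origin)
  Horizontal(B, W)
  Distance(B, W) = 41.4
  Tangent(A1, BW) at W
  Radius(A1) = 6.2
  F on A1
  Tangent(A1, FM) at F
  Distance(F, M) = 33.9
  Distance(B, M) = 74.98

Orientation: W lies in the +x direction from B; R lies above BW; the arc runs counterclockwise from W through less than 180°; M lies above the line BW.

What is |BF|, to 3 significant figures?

45.5

Checks: |RF| = 6.200 ✓; ∠(RF, FM) = 90.00° ✓; |FM| = 33.90 ✓; |BM| = 74.98 ✓.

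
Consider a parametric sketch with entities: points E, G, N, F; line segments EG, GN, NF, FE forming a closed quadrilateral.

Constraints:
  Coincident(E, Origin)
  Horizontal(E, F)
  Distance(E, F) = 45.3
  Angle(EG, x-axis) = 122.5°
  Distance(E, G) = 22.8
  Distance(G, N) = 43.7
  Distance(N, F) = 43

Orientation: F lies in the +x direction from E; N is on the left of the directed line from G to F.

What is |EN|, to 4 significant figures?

47.18

E is at the origin; EF is horizontal with |EF| = 45.3 and F in +x, so F = (45.3, 0). EG runs at 122.5° with |EG| = 22.8, so G = (-12.25, 19.23). N is determined by |GN| = 43.7 and |NF| = 43.0 together: it lies at the intersection of circle(G, 43.7) and circle(F, 43.0). With |GF| = 60.68, the foot of the radical line on GF is 30.84 from G and the perpendicular offset is √(43.7² − 30.84²) = 30.96. Taking the left-of-GF solution: N = (26.81, 38.82).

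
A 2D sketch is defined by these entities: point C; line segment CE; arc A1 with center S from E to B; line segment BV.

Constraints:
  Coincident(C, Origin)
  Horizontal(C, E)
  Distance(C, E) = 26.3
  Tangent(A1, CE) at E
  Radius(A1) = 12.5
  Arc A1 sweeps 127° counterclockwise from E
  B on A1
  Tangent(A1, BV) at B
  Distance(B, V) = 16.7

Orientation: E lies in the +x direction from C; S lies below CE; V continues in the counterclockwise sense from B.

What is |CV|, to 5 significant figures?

42.522

C is at the origin; C and E share the same y with |CE| = 26.3 and E on the +x side, so E = (26.300, 0.0000). Since A1 is tangent to CE there, SE ⟂ CE, so S = E + (0, -12.5) = (26.300, -12.500). On A1, E sits at bearing 90° from S; a 127° counterclockwise sweep puts B at bearing 217°, so B = S + 12.5·(cos 217°, sin 217°) = (16.317, -20.023). A1 meets BV tangentially, so SB is at right angles to BV, so BV runs along (−sin 217°, cos 217°); with |BV| = 16.7, V = (26.367, -33.360). Then |CV| = |V − C| = 42.522.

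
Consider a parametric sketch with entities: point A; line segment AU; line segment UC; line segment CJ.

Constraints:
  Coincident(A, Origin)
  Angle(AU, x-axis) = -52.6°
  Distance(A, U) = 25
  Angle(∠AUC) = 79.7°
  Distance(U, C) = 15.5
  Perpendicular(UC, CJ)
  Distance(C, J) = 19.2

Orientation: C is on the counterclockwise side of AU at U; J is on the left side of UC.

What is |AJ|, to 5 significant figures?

12.280

A is at the origin; AU runs at -52.6° with length 25.0, so U = 25.0·(cos -52.6°, sin -52.6°) = (15.184, -19.860). ∠AUC = 79.7°, so UC runs at -52.6° + (180° − 79.7°) = 47.700° from the x-axis; with |UC| = 15.5, C = U + 15.5·(cos 47.700°, sin 47.700°) = (25.616, -8.3961). UC is perpendicular to CJ; with |CJ| = 19.2 on the left of UC, J = C + 19.2·(-0.73963, 0.67301) = (11.415, 4.5258). Then |AJ| = |J − A| = 12.280.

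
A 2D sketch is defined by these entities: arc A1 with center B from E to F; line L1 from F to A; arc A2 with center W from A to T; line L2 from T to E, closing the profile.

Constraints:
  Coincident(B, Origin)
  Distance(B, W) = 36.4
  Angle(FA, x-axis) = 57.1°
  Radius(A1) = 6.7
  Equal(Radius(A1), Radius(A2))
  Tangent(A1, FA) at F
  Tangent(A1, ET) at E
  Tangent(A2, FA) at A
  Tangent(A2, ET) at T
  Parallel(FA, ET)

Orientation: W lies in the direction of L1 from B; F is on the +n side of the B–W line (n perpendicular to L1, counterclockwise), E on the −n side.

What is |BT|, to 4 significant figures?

37.01

Tangency of A1 to both parallel lines with radius 6.7 puts F and E at B ± 6.7·n: F = (-5.625, 3.639), E = (5.625, -3.639). Equal radii place A and T the same way about W: A = W + 6.7·n = (14.15, 34.20), T = W − 6.7·n = (25.40, 26.92). Then |BT| = |T − B| = 37.01.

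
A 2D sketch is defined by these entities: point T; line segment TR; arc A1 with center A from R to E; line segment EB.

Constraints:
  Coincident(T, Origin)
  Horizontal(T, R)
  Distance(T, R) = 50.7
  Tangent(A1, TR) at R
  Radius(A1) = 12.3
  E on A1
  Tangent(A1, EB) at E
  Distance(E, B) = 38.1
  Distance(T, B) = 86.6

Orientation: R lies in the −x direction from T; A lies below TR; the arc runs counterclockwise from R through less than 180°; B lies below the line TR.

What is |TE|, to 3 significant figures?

63.0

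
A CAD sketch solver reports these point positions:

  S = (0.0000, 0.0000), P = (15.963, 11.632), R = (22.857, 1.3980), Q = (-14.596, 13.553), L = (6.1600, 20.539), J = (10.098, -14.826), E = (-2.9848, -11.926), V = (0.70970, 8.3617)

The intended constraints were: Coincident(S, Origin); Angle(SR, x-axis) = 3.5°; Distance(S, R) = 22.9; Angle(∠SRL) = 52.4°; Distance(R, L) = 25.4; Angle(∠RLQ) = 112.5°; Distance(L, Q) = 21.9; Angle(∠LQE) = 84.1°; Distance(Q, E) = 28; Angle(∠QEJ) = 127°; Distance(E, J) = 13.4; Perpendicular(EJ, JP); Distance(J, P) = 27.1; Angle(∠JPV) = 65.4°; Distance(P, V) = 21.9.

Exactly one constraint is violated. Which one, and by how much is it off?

Distance(P, V) = 21.9 — off by 6.30.

S = (0.00, 0.00) ✓; SR at 3.500° ✓; |SR| = 22.90 ✓; ∠SRL = 52.40° ✓; |RL| = 25.40 ✓; ∠RLQ = 112.5° ✓; |LQ| = 21.90 ✓; ∠LQE = 84.10° ✓; |QE| = 28.00 ✓; ∠QEJ = 127.0° ✓; |EJ| = 13.40 ✓; ∠(EJ, JP) = 90.00° ✓; |JP| = 27.10 ✓; ∠JPV = 65.40° ✓; |PV| = 15.60 ✗.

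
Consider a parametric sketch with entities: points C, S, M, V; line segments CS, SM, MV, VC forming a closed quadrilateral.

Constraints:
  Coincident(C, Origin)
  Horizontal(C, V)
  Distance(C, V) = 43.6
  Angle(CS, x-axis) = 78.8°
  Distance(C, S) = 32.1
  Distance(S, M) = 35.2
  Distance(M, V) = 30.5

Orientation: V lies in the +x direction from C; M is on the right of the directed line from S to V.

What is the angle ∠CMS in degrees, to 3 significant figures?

65.7°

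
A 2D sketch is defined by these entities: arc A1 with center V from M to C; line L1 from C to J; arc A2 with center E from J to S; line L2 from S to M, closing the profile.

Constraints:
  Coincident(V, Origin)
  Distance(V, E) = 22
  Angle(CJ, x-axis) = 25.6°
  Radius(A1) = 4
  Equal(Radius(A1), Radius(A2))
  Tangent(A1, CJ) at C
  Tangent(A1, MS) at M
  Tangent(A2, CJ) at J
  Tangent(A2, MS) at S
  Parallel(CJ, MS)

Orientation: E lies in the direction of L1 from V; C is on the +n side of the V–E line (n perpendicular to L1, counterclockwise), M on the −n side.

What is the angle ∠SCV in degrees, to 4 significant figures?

70.02°

Tangency of A1 to both parallel lines with radius 4.0 puts C and M at V ± 4.0·n: C = (-1.728, 3.607), M = (1.728, -3.607). Equal radii place J and S the same way about E: J = E + 4.0·n = (18.11, 13.11), S = E − 4.0·n = (21.57, 5.899). Then cos ∠SCV = CS·CV / (|CS||CV|), giving 70.02°.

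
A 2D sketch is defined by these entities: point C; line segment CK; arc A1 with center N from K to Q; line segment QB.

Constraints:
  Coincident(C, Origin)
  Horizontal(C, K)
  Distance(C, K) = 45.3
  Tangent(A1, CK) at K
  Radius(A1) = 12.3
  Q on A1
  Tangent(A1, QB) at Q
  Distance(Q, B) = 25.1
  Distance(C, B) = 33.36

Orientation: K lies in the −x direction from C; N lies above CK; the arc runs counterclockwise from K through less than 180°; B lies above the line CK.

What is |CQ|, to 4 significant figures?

35.57

C is at the origin; C and K share the same y with |CK| = 45.3 and K on the −x side, so K = (-45.30, 0.000). Since A1 is tangent to CK there, NK ⟂ CK, so N = K + (0, 12.3) = (-45.30, 12.30). Since NQ ⟂ QB (tangency), |NB| = √(12.3² + 25.1²) = 27.95 regardless of where Q sits on A1. So B lies on both circle(C, 33.36) and circle(N, 27.95); the above-CK intersection is B = (-20.93, 25.98). Q is the foot of the tangent from B: Q = (-35.17, 5.318).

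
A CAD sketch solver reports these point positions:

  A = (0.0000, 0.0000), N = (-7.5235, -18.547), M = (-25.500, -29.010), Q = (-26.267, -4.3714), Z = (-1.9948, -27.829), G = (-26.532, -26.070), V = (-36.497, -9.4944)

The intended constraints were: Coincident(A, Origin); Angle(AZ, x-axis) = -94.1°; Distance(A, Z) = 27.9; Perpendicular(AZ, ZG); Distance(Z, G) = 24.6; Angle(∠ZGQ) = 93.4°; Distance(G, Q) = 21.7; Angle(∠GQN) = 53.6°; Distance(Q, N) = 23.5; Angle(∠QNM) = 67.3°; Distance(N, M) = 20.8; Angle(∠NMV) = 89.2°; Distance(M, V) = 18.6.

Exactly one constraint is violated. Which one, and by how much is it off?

Distance(M, V) = 18.6 — off by 3.80.

A = (0.00, 0.00) ✓; AZ at -94.10° ✓; |AZ| = 27.90 ✓; ∠(AZ, ZG) = 90.00° ✓; |ZG| = 24.60 ✓; ∠ZGQ = 93.40° ✓; |GQ| = 21.70 ✓; ∠GQN = 53.60° ✓; |QN| = 23.50 ✓; ∠QNM = 67.30° ✓; |NM| = 20.80 ✓; ∠NMV = 89.20° ✓; |MV| = 22.40 ✗.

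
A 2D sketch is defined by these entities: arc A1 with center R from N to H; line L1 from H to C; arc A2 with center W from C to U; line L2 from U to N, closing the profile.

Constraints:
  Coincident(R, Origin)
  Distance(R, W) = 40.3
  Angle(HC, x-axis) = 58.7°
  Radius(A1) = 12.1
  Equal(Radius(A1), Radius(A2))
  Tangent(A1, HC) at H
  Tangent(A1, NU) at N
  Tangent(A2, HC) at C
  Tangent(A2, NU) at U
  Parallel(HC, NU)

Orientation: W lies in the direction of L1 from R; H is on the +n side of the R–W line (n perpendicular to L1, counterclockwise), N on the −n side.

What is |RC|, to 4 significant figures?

42.08

The slot axis is L1's direction at 58.7°, so u = (cos 58.7°, sin 58.7°) = (0.5195, 0.8545) and n = (−sin 58.7°, cos 58.7°) = (-0.8545, 0.5195). R is at the origin and W lies 40.3 along u from R, so W = 40.3·u = (20.94, 34.43). Tangency of A1 to both parallel lines with radius 12.1 puts H and N at R ± 12.1·n: H = (-10.34, 6.286), N = (10.34, -6.286). Equal radii place C and U the same way about W: C = W + 12.1·n = (10.60, 40.72), U = W − 12.1·n = (31.28, 28.15). Then |RC| = |C − R| = 42.08.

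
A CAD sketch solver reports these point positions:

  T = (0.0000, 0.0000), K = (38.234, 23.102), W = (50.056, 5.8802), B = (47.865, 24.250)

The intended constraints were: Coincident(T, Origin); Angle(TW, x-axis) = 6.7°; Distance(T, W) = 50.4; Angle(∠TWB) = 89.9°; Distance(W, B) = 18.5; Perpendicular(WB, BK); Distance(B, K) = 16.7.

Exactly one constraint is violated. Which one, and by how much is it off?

Distance(B, K) = 16.7 — off by 7.00.

T = (0.00, 0.00) ✓; TW at 6.700° ✓; |TW| = 50.40 ✓; ∠TWB = 89.90° ✓; |WB| = 18.50 ✓; ∠(WB, BK) = 90.00° ✓; |BK| = 9.699 ✗.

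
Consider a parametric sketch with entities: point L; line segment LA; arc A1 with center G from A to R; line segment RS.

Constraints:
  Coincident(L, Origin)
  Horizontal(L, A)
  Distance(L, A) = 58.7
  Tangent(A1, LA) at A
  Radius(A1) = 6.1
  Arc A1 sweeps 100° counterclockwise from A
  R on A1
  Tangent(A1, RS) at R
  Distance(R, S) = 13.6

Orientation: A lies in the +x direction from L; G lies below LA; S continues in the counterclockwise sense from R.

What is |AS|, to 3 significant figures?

20.9

On A1, A sits at bearing 90° from G; a 100° counterclockwise sweep puts R at bearing 190°, so R = G + 6.1·(cos 190°, sin 190°) = (52.7, -7.16). The tangent condition forces GR to be normal to RS, so RS runs along (−sin 190°, cos 190°); with |RS| = 13.6, S = (55.1, -20.6). Then |AS| = |S − A| = 20.9.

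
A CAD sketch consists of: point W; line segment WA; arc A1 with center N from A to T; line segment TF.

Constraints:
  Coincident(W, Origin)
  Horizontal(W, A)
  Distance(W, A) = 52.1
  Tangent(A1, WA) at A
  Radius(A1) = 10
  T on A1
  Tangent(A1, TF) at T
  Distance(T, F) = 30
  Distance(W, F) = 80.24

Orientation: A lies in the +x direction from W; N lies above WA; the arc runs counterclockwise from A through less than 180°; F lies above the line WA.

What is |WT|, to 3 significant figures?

61.7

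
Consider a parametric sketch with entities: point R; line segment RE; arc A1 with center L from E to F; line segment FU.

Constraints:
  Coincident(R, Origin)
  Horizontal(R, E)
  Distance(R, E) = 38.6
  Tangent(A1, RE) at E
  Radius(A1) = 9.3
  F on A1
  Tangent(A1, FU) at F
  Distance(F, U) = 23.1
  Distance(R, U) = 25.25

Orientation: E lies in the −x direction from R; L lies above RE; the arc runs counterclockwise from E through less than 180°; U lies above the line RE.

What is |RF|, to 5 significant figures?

32.001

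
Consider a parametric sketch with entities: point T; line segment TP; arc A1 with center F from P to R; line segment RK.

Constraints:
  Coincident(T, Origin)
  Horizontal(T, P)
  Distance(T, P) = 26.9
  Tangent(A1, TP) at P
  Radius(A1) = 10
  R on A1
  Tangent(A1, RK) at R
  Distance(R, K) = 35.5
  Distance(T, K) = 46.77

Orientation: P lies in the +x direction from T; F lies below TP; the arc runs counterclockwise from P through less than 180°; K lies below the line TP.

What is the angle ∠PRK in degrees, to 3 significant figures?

137°

T is at the origin; T and P share the same y with |TP| = 26.9 and P on the +x side, so P = (26.9, 0.00). A1 meets TP tangentially, so FP is at right angles to TP, so F = P + (0, -10) = (26.9, -10.0). Since FR ⟂ RK (tangency), |FK| = √(10.0² + 35.5²) = 36.9 regardless of where R sits on A1. So K lies on both circle(T, 46.77) and circle(F, 36.9); the below-TP intersection is K = (14.1, -44.6). R is the foot of the tangent from K: R = (16.9, -9.20).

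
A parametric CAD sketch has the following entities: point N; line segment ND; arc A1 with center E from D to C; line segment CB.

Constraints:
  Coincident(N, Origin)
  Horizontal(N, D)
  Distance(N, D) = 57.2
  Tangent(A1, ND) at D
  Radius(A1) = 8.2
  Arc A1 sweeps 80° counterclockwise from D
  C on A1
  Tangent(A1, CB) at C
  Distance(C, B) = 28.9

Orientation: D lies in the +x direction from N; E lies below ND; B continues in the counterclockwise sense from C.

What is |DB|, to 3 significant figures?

37.6

N is at the origin; ND is horizontal with |ND| = 57.2 and D on the +x side, so D = (57.2, 0.00). A1 meets ND tangentially, so ED is at right angles to ND, so E = D + (0, -8.2) = (57.2, -8.20). On A1, D sits at bearing 90° from E; an 80° counterclockwise sweep puts C at bearing 170°, so C = E + 8.2·(cos 170°, sin 170°) = (49.1, -6.78). A1 meets CB tangentially, so EC is at right angles to CB, so CB runs along (−sin 170°, cos 170°); with |CB| = 28.9, B = (44.1, -35.2). Then |DB| = |B − D| = 37.6.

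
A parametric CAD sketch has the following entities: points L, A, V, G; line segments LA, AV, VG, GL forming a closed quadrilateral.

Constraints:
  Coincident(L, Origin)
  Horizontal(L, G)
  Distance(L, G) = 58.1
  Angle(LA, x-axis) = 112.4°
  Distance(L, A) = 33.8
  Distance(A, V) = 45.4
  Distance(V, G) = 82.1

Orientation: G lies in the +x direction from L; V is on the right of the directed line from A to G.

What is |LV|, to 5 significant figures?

26.395

Checks: |AV| = 45.40 ✓; |VG| = 82.10 ✓.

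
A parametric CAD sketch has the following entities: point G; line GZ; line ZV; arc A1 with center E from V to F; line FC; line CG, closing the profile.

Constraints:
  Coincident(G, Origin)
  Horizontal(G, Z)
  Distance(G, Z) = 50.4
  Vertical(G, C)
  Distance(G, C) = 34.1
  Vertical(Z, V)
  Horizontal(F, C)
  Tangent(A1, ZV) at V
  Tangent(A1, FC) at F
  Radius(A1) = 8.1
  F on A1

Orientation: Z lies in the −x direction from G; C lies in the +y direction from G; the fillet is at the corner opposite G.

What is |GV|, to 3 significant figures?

56.7

The virtual corner opposite G is at (-50.4, 34.1). A1 meets ZV tangentially, so EV is at right angles to ZV and since A1 is tangent to FC there, EF ⟂ FC, with radius 8.1, so the center E sits 8.1 in from both sides at E = (-42.3, 26.0). That places the tangent points at V = (-50.4, 26.0) on ZV and F = (-42.3, 34.1) on FC. Then |GV| = |V − G| = 56.7.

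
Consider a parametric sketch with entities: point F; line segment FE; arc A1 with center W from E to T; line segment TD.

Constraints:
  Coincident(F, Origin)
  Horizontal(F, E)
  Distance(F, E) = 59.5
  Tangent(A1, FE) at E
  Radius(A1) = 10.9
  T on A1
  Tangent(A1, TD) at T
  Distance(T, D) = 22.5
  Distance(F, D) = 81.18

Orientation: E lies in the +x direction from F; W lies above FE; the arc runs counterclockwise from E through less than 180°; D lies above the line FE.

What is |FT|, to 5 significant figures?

70.598

Checks: |FE| = 59.50 ✓; ∠(WE, EF) = 90.00° ✓; |WT| = 10.90 ✓; ∠(WT, TD) = 90.00° ✓; |TD| = 22.50 ✓; |FD| = 81.18 ✓.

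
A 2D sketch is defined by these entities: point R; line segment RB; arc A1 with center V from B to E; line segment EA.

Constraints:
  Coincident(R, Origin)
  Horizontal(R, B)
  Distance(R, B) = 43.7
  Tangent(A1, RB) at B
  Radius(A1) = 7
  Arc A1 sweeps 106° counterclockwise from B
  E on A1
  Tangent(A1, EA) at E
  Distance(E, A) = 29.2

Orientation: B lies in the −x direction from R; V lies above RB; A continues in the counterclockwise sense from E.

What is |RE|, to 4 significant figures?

38.03

R is at the origin; R and B share the same y with |RB| = 43.7 and B on the −x side, so B = (-43.70, 0.000). The tangent condition forces VB to be normal to RB, so V = B + (0, 7) = (-43.70, 7.000). On A1, B sits at bearing -90° from V; a 106° counterclockwise sweep puts E at bearing 16°, so E = V + 7.0·(cos 16°, sin 16°) = (-36.97, 8.929). Then |RE| = |E − R| = 38.03.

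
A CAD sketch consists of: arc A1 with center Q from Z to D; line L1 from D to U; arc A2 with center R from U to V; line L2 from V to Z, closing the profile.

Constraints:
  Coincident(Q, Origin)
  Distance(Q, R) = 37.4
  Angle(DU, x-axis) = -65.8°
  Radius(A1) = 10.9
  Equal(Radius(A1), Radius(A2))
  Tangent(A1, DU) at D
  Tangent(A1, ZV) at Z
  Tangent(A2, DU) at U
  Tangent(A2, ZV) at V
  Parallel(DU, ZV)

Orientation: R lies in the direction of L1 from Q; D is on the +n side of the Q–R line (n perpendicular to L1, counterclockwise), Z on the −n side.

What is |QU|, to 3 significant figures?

39.0

Tangency of A1 to both parallel lines with radius 10.9 puts D and Z at Q ± 10.9·n: D = (9.94, 4.47), Z = (-9.94, -4.47). Equal radii place U and V the same way about R: U = R + 10.9·n = (25.3, -29.6), V = R − 10.9·n = (5.39, -38.6). Then |QU| = |U − Q| = 39.0.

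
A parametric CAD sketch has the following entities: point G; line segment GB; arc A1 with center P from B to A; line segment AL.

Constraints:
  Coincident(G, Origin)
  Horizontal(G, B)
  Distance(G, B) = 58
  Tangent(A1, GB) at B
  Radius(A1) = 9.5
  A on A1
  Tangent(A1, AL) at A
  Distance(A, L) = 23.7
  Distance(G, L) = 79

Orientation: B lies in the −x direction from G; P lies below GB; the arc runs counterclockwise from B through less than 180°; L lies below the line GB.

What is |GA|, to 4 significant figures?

67.59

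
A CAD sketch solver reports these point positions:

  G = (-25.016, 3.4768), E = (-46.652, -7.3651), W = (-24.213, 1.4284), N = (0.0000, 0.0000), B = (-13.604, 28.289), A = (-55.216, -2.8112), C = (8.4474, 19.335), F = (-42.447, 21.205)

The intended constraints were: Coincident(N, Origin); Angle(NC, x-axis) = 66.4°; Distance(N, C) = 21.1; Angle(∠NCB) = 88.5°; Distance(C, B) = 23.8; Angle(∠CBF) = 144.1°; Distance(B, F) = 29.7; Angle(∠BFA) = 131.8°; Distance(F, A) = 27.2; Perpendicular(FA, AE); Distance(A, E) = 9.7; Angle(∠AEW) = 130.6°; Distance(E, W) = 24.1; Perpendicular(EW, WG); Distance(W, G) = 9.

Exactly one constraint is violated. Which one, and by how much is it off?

Distance(W, G) = 9 — off by 6.80.

N = (0.00, 0.00) ✓; NC at 66.40° ✓; |NC| = 21.10 ✓; ∠NCB = 88.50° ✓; |CB| = 23.80 ✓; ∠CBF = 144.1° ✓; |BF| = 29.70 ✓; ∠BFA = 131.8° ✓; |FA| = 27.20 ✓; ∠(FA, AE) = 90.00° ✓; |AE| = 9.699 ✓; ∠AEW = 130.6° ✓; |EW| = 24.10 ✓; ∠(EW, WG) = 90.01° ✓; |WG| = 2.200 ✗.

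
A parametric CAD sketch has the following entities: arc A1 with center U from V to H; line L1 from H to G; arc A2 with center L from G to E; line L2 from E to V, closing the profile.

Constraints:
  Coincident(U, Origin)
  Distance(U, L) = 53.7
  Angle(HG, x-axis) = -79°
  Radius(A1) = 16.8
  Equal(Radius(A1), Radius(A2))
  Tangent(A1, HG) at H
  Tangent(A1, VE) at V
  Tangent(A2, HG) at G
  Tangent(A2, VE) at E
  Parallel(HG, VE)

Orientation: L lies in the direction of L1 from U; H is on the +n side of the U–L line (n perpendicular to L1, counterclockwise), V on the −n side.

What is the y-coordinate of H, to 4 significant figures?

3.206

The slot axis is L1's direction at -79.0°, so u = (cos -79.0°, sin -79.0°) = (0.1908, -0.9816) and n = (−sin -79.0°, cos -79.0°) = (0.9816, 0.1908). U is at the origin and L lies 53.7 along u from U, so L = 53.7·u = (10.25, -52.71). Tangency of A1 to both parallel lines with radius 16.8 puts H and V at U ± 16.8·n: H = (16.49, 3.206), V = (-16.49, -3.206). So H.y = 3.206.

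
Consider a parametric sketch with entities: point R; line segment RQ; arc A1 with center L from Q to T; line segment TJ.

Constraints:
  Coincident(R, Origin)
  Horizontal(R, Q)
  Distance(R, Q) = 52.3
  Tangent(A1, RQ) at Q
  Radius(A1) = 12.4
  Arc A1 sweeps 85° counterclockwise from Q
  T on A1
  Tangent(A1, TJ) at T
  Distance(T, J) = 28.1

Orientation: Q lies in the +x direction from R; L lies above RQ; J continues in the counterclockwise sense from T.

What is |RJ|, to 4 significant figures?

77.77

R is at the origin; RQ is horizontal with |RQ| = 52.3 and Q on the +x side, so Q = (52.30, 0.000). A1 meets RQ tangentially, so LQ is at right angles to RQ, so L = Q + (0, 12.4) = (52.30, 12.40). On A1, Q sits at bearing -90° from L; an 85° counterclockwise sweep puts T at bearing -5°, so T = L + 12.4·(cos -5°, sin -5°) = (64.65, 11.32). Since A1 is tangent to TJ there, LT ⟂ TJ, so TJ runs along (−sin -5°, cos -5°); with |TJ| = 28.1, J = (67.10, 39.31). Then |RJ| = |J − R| = 77.77.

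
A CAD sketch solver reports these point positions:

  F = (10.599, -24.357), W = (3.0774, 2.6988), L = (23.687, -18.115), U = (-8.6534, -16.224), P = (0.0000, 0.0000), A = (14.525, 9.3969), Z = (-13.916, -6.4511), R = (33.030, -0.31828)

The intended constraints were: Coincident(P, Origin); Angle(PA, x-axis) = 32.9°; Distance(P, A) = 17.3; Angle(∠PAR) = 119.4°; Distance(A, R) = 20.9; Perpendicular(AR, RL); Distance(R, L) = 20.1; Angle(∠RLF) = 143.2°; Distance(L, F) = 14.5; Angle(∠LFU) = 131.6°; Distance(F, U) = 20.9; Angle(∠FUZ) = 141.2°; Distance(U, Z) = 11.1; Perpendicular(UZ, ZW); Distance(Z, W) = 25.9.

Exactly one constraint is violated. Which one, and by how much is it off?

Distance(Z, W) = 25.9 — off by 6.60.

P = (0.00, 0.00) ✓; PA at 32.90° ✓; |PA| = 17.30 ✓; ∠PAR = 119.4° ✓; |AR| = 20.90 ✓; ∠(AR, RL) = 90.00° ✓; |RL| = 20.10 ✓; ∠RLF = 143.2° ✓; |LF| = 14.50 ✓; ∠LFU = 131.6° ✓; |FU| = 20.90 ✓; ∠FUZ = 141.2° ✓; |UZ| = 11.10 ✓; ∠(UZ, ZW) = 90.00° ✓; |ZW| = 19.30 ✗.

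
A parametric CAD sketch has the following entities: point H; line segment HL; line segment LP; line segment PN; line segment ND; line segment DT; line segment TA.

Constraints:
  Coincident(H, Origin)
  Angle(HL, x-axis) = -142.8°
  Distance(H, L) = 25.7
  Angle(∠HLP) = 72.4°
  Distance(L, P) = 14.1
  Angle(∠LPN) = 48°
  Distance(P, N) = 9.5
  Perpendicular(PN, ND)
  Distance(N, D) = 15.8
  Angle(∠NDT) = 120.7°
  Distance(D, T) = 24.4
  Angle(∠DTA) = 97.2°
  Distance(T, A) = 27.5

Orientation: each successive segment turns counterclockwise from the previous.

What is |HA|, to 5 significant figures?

53.990

∠NDT = 120.7° gives DT at -113.90° from the x-axis; with |DT| = 24.4, T = (-35.648, -38.411). ∠DTA = 97.2° gives TA at -31.100° from the x-axis; with |TA| = 27.5, A = (-12.101, -52.616). Then |HA| = |A − H| = 53.990.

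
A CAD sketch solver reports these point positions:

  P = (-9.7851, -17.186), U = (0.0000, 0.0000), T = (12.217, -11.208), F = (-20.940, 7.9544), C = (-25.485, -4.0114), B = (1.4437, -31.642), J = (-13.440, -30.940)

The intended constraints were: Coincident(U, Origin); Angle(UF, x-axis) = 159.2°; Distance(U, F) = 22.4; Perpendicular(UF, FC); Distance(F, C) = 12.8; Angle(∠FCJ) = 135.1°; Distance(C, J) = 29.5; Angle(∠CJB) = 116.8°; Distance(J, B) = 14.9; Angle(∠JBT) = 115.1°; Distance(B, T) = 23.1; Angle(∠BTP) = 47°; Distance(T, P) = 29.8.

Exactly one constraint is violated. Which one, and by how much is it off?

Distance(T, P) = 29.8 — off by 7.00.

U = (0.00, 0.00) ✓; UF at 159.2° ✓; |UF| = 22.40 ✓; ∠(UF, FC) = 90.00° ✓; |FC| = 12.80 ✓; ∠FCJ = 135.1° ✓; |CJ| = 29.50 ✓; ∠CJB = 116.8° ✓; |JB| = 14.90 ✓; ∠JBT = 115.1° ✓; |BT| = 23.10 ✓; ∠BTP = 47.00° ✓; |TP| = 22.80 ✗.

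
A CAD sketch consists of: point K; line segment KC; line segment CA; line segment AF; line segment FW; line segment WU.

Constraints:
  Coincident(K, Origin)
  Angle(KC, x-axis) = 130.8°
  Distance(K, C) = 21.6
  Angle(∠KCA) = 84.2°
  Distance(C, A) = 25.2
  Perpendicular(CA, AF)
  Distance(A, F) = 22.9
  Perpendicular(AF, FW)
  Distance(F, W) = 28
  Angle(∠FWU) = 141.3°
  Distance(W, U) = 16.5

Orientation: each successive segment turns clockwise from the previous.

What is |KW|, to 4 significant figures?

5.179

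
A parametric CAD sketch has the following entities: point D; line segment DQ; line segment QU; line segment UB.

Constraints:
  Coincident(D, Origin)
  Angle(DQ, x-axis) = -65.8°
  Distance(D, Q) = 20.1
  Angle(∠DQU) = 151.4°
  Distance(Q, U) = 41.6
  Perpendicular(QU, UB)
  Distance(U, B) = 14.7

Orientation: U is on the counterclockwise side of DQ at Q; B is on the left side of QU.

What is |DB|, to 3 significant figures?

59.5

D is at the origin; DQ runs at -65.8° with length 20.1, so Q = 20.1·(cos -65.8°, sin -65.8°) = (8.24, -18.3). ∠DQU = 151.4°, so QU runs at -65.8° + (180° − 151.4°) = -37.2° from the x-axis; with |QU| = 41.6, U = Q + 41.6·(cos -37.2°, sin -37.2°) = (41.4, -43.5). The perpendicularity gives UB at right angles to QU; with |UB| = 14.7 on the left of QU, B = U + 14.7·(0.605, 0.797) = (50.3, -31.8). Then |DB| = |B − D| = 59.5.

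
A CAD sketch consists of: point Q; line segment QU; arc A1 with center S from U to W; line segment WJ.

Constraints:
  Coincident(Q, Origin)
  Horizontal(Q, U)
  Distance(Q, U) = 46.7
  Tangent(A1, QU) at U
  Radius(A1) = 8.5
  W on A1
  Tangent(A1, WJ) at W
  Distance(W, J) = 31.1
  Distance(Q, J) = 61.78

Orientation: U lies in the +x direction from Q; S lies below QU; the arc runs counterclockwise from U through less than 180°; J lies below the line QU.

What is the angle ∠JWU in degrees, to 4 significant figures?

127.6°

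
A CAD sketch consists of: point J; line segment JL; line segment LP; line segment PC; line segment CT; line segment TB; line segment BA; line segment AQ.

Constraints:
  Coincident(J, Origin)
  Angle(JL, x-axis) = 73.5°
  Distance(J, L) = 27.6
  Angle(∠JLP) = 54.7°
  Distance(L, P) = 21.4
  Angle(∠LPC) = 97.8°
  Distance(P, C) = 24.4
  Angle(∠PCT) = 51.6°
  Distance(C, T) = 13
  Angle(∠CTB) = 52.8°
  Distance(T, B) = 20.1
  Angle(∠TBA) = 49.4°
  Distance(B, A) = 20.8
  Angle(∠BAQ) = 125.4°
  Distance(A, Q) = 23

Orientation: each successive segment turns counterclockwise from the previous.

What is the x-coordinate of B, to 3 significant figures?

-19.4

∠PCT = 51.6° gives CT at 49.4° from the x-axis; with |CT| = 13.0, T = (0.696, 5.49). ∠CTB = 52.8° gives TB at 177° from the x-axis; with |TB| = 20.1, B = (-19.4, 6.68). So B.x = -19.4.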